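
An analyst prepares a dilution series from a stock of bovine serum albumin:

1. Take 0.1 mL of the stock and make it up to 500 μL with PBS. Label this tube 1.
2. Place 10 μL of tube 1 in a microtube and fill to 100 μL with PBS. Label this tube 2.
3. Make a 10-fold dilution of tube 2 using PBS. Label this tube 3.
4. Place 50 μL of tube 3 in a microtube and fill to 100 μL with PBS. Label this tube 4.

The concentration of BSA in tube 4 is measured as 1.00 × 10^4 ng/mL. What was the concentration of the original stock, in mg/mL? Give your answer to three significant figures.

10.0 mg/mL

Step 1: 0.1 mL brought to 500 μL → factor 0.5/0.1 = 5
Step 2: 10 μL brought to 100 μL → factor 100/10 = 10
Step 3: 10-fold → factor 10
Step 4: 50 μL brought to 100 μL → factor 100/50 = 2
Overall dilution factor = 5 × 10 × 10 × 2 = 1000
Stock = 1.00 × 10^4 ng/mL × 1000 = 1.000 × 10^7 ng/mL = 10.0 mg/mL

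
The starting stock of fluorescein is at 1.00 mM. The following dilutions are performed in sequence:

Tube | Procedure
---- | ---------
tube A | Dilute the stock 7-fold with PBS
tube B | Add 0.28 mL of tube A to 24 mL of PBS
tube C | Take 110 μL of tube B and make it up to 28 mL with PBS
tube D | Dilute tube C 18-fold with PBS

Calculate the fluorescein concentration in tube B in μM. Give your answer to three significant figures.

Step 1: 7-fold → factor 7
Step 2: 0.28 mL + 24 mL = 24.28 mL total → factor 24.28/0.28 = 86.714
Dilution factor through tube B = 7 × 86.714 = 607
[tube B] = 1.00 mM / 607 = 0.001647 mM = 1.65 μM

1.65 μM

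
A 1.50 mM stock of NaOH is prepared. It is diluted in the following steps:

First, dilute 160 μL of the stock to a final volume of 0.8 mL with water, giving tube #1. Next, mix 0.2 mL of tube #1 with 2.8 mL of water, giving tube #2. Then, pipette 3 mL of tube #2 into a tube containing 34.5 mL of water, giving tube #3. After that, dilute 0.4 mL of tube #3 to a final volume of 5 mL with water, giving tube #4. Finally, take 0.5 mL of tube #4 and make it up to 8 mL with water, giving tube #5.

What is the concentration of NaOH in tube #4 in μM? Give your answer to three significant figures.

Step 1: 160 μL brought to 0.8 mL → factor 800/160 = 5
Step 2: 0.2 mL + 2.8 mL = 3 mL total → factor 3/0.2 = 15
Step 3: 3 mL + 34.5 mL = 37.5 mL total → factor 37.5/3 = 12.5
Step 4: 0.4 mL brought to 5 mL → factor 5/0.4 = 12.5
Dilution factor through tube #4 = 5 × 15 × 12.5 × 12.5 = 11719
[tube #4] = 1.50 mM / 11719 = 0.0001280 mM = 0.128 μM

0.128 μM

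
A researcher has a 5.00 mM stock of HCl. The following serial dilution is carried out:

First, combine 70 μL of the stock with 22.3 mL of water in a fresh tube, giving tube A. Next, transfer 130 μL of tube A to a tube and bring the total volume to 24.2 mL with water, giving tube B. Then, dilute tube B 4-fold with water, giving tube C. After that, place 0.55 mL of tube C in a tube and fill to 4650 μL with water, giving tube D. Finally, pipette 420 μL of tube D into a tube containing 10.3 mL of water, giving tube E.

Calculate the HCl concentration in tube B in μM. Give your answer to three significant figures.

Step 1: 70 μL + 22.3 mL = 22370 μL total → factor 22370/70 = 319.57
Step 2: 130 μL brought to 24.2 mL → factor 24200/130 = 186.15
Dilution factor through tube B = 319.57 × 186.15 = 59489
[tube B] = 5.00 mM / 59489 = 8.405 × 10^-5 mM = 0.0840 μM

0.0840 μM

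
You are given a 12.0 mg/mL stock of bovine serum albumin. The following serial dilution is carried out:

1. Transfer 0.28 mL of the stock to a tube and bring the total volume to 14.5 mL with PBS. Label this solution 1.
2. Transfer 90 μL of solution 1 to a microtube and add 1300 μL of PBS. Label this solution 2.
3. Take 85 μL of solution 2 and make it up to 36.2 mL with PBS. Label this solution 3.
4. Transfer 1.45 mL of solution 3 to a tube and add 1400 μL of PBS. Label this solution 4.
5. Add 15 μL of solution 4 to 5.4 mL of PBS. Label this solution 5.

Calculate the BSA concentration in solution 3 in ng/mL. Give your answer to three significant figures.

Step 1: 0.28 mL brought to 14.5 mL → factor 14.5/0.28 = 51.786
Step 2: 90 μL + 1300 μL = 1390 μL total → factor 1390/90 = 15.444
Step 3: 85 μL brought to 36.2 mL → factor 36200/85 = 425.88
Dilution factor through solution 3 = 51.786 × 15.444 × 425.88 = 3.4062 × 10^5
[solution 3] = 12.0 mg/mL / 3.4062 × 10^5 = 3.523 × 10^-5 mg/mL = 35.2 ng/mL

35.2 ng/mL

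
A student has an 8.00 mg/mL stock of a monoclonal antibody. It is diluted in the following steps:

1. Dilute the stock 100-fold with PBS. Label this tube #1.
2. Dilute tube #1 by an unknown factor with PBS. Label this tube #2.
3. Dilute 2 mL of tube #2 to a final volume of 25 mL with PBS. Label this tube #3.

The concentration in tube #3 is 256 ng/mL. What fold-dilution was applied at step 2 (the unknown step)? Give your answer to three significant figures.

25.0-fold

Step 1: 100-fold → factor 100
Step 2: unknown factor x
Step 3: 2 mL brought to 25 mL → factor 25/2 = 12.5
Product of known-step factors = 1250
Overall factor = 8.00 mg/mL / (256 ng/mL) = 31250
x = 31250 / 1250 = 25.0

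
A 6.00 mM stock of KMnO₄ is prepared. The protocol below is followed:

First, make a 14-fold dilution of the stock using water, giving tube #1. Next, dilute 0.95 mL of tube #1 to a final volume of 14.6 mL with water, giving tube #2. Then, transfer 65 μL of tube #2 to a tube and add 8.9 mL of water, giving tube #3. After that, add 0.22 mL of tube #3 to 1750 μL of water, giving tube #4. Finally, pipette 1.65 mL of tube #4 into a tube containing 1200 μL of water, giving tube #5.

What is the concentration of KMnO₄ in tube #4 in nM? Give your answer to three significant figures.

22.6 nM

Step 1: 14-fold → factor 14
Step 2: 0.95 mL brought to 14.6 mL → factor 14.6/0.95 = 15.368
Step 3: 65 μL + 8.9 mL = 8965 μL total → factor 8965/65 = 137.92
Step 4: 0.22 mL + 1750 μL = 1.97 mL total → factor 1.97/0.22 = 8.9545
Dilution factor through tube #4 = 14 × 15.368 × 137.92 × 8.9545 = 2.6573 × 10^5
[tube #4] = 6.00 mM / 2.6573 × 10^5 = 2.258 × 10^-5 mM = 22.6 nM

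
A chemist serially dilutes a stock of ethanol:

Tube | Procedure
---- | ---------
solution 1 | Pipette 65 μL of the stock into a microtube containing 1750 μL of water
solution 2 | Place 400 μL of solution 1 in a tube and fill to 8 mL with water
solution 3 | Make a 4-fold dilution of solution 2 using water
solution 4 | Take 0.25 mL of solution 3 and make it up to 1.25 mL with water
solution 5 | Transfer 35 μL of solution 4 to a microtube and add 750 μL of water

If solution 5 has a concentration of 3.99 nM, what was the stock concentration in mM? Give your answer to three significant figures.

Step 1: 65 μL + 1750 μL = 1815 μL total → factor 1815/65 = 27.923
Step 2: 400 μL brought to 8 mL → factor 8000/400 = 20
Step 3: 4-fold → factor 4
Step 4: 0.25 mL brought to 1.25 mL → factor 1.25/0.25 = 5
Step 5: 35 μL + 750 μL = 785 μL total → factor 785/35 = 22.429
Overall dilution factor = 27.923 × 20 × 4 × 5 × 22.429 = 2.5051 × 10^5
Stock = 3.99 nM × 2.5051 × 10^5 = 9.995 × 10^5 nM = 1.00 mM

1.00 mM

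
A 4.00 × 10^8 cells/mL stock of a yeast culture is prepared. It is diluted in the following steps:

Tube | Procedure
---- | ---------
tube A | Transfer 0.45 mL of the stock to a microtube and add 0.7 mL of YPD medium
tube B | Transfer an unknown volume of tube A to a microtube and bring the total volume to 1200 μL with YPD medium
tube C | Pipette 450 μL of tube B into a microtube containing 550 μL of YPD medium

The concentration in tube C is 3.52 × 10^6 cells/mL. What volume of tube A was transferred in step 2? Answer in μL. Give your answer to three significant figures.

Step 1: 0.45 mL + 0.7 mL = 1.15 mL total → factor 1.15/0.45 = 2.5556
Step 2: v brought to 1200 μL → factor = 1200 μL/v
Step 3: 450 μL + 550 μL = 1000 μL total → factor 1000/450 = 2.2222
Product of known-step factors = 5.679
Overall factor = 4.00 × 10^8 cells/mL / (3.52 × 10^6 cells/mL) = 113.64
Step-2 factor = 113.64 / 5.679 = 20.01
v = 1200 μL / 20.01 = 60.0 μL

60.0 μL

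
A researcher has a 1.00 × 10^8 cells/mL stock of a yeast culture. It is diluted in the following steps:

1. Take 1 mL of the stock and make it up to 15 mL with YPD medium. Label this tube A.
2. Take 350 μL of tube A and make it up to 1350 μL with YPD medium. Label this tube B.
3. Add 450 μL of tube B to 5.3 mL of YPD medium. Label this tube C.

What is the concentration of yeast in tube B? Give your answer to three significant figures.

Step 1: 1 mL brought to 15 mL → factor 15/1 = 15
Step 2: 350 μL brought to 1350 μL → factor 1350/350 = 3.8571
Dilution factor through tube B = 15 × 3.8571 = 57.857
[tube B] = 1.00 × 10^8 cells/mL / 57.857 = 1.73 × 10^6 cells/mL

1.73 × 10^6 cells/mL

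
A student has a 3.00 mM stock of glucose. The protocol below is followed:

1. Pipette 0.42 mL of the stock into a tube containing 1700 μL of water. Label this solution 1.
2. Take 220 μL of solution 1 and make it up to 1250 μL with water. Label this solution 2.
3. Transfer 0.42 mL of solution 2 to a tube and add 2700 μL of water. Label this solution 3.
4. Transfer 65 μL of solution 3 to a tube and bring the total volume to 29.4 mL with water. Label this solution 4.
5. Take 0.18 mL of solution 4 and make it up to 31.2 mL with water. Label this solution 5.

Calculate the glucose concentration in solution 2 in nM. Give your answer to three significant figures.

1.05 × 10^5 nM

Step 1: 0.42 mL + 1700 μL = 2.12 mL total → factor 2.12/0.42 = 5.0476
Step 2: 220 μL brought to 1250 μL → factor 1250/220 = 5.6818
Dilution factor through solution 2 = 5.0476 × 5.6818 = 28.68
[solution 2] = 3.00 mM / 28.68 = 0.1046 mM = 1.05 × 10^5 nM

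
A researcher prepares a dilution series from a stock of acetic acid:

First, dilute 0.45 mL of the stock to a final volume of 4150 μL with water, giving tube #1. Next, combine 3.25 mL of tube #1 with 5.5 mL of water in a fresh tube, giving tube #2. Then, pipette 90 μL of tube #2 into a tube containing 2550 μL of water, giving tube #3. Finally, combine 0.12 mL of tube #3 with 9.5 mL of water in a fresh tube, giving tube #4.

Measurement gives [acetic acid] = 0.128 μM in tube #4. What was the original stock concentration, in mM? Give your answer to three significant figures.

Step 1: 0.45 mL brought to 4150 μL → factor 4.15/0.45 = 9.2222
Step 2: 3.25 mL + 5.5 mL = 8.75 mL total → factor 8.75/3.25 = 2.6923
Step 3: 90 μL + 2550 μL = 2640 μL total → factor 2640/90 = 29.333
Step 4: 0.12 mL + 9.5 mL = 9.62 mL total → factor 9.62/0.12 = 80.167
Overall dilution factor = 9.2222 × 2.6923 × 29.333 × 80.167 = 58387
Stock = 0.128 μM × 58387 = 7474 μM = 7.47 mM

7.47 mM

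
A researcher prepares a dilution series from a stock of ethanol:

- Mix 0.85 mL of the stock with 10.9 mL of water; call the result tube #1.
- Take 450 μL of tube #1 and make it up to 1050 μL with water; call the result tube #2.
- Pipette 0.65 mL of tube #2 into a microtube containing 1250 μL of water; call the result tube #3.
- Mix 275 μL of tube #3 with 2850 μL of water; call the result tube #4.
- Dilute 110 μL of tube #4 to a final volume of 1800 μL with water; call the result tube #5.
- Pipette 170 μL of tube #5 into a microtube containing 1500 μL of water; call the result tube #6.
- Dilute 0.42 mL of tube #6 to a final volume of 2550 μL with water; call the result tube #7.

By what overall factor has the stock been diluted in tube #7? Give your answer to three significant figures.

Step 1: 0.85 mL + 10.9 mL = 11.75 mL total → factor 11.75/0.85 = 13.824
Step 2: 450 μL brought to 1050 μL → factor 1050/450 = 2.3333
Step 3: 0.65 mL + 1250 μL = 1.9 mL total → factor 1.9/0.65 = 2.9231
Step 4: 275 μL + 2850 μL = 3125 μL total → factor 3125/275 = 11.364
Step 5: 110 μL brought to 1800 μL → factor 1800/110 = 16.364
Step 6: 170 μL + 1500 μL = 1670 μL total → factor 1670/170 = 9.8235
Step 7: 0.42 mL brought to 2550 μL → factor 2.55/0.42 = 6.0714
Overall dilution factor = 13.824 × 2.3333 × 2.9231 × 11.364 × 16.364 × 9.8235 × 6.0714 = 1.0457 × 10^6

1.05 × 10^6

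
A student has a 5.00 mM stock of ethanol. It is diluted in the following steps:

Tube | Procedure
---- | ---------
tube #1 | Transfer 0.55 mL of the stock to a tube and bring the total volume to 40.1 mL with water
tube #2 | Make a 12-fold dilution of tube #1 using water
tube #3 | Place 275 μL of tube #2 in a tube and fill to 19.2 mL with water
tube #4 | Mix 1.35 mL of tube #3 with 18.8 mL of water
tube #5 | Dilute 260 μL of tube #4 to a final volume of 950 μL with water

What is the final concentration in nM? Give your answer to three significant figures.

Step 1: 0.55 mL brought to 40.1 mL → factor 40.1/0.55 = 72.909
Step 2: 12-fold → factor 12
Step 3: 275 μL brought to 19.2 mL → factor 19200/275 = 69.818
Step 4: 1.35 mL + 18.8 mL = 20.15 mL total → factor 20.15/1.35 = 14.926
Step 5: 260 μL brought to 950 μL → factor 950/260 = 3.6538
Overall dilution factor = 72.909 × 12 × 69.818 × 14.926 × 3.6538 = 3.3314 × 10^6
Final = 5.00 mM / 3.3314 × 10^6 = 1.501 × 10^-6 mM = 1.50 nM

1.50 nM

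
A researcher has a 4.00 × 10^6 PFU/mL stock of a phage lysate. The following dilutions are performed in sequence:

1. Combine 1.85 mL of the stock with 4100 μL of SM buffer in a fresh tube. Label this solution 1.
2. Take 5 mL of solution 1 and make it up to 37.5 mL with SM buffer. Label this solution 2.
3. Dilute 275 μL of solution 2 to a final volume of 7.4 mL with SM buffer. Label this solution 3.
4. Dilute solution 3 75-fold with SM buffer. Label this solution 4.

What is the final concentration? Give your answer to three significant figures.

Step 1: 1.85 mL + 4100 μL = 5.95 mL total → factor 5.95/1.85 = 3.2162
Step 2: 5 mL brought to 37.5 mL → factor 37.5/5 = 7.5
Step 3: 275 μL brought to 7.4 mL → factor 7400/275 = 26.909
Step 4: 75-fold → factor 75
Overall dilution factor = 3.2162 × 7.5 × 26.909 × 75 = 48682
Final = 4.00 × 10^6 PFU/mL / 48682 = 82.2 PFU/mL

82.2 PFU/mL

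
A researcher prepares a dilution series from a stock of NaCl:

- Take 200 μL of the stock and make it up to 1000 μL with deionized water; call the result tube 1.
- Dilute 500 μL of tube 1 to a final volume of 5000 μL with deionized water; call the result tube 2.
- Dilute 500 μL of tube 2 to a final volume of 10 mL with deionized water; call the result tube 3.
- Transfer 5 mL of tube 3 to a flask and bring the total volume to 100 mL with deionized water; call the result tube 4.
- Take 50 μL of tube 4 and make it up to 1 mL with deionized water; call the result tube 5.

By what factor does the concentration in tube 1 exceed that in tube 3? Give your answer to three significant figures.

200

Step 1: 200 μL brought to 1000 μL → factor 1000/200 = 5
Step 2: 500 μL brought to 5000 μL → factor 5000/500 = 10
Step 3: 500 μL brought to 10 mL → factor 10000/500 = 20
Dilution factor to tube 1 = 5; to tube 3 = 1000
[tube 1]/[tube 3] = (factor to tube 3)/(factor to tube 1) = 1000/5 = 200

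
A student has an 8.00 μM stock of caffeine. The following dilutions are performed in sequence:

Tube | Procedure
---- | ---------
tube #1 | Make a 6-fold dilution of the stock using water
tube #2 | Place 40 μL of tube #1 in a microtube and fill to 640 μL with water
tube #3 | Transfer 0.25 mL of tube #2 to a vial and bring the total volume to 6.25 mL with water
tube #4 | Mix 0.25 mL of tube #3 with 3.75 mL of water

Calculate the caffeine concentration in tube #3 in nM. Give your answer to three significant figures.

3.33 nM

Step 1: 6-fold → factor 6
Step 2: 40 μL brought to 640 μL → factor 640/40 = 16
Step 3: 0.25 mL brought to 6.25 mL → factor 6.25/0.25 = 25
Dilution factor through tube #3 = 6 × 16 × 25 = 2400
[tube #3] = 8.00 μM / 2400 = 0.003333 μM = 3.33 nM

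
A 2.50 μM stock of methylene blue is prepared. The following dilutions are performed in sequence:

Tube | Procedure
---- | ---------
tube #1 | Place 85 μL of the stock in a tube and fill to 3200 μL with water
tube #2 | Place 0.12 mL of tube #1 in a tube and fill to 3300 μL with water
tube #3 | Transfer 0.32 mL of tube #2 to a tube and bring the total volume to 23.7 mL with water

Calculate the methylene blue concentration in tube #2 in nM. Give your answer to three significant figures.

Step 1: 85 μL brought to 3200 μL → factor 3200/85 = 37.647
Step 2: 0.12 mL brought to 3300 μL → factor 3.3/0.12 = 27.5
Dilution factor through tube #2 = 37.647 × 27.5 = 1035.3
[tube #2] = 2.50 μM / 1035.3 = 0.002415 μM = 2.41 nM

2.41 nM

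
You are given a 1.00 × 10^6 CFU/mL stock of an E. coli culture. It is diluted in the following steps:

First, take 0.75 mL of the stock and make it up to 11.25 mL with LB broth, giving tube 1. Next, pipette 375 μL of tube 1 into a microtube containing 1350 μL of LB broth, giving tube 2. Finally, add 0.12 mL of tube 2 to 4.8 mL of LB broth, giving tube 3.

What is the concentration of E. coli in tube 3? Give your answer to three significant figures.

Step 1: 0.75 mL brought to 11.25 mL → factor 11.25/0.75 = 15
Step 2: 375 μL + 1350 μL = 1725 μL total → factor 1725/375 = 4.6
Step 3: 0.12 mL + 4.8 mL = 4.92 mL total → factor 4.92/0.12 = 41
Overall dilution factor = 15 × 4.6 × 41 = 2829
Final = 1.00 × 10^6 CFU/mL / 2829 = 353 CFU/mL

353 CFU/mL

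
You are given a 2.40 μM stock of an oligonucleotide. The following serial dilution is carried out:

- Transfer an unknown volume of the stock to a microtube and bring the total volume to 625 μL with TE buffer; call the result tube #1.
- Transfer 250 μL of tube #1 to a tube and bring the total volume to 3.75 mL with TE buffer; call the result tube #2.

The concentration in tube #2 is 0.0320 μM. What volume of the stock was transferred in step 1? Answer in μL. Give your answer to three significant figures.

125 μL

Step 1: v brought to 625 μL → factor = 625 μL/v
Step 2: 250 μL brought to 3.75 mL → factor 3750/250 = 15
Product of known-step factors = 15
Overall factor = 2.40 μM / (0.0320 μM) = 75
Step-1 factor = 75 / 15 = 5
v = 625 μL / 5 = 125 μL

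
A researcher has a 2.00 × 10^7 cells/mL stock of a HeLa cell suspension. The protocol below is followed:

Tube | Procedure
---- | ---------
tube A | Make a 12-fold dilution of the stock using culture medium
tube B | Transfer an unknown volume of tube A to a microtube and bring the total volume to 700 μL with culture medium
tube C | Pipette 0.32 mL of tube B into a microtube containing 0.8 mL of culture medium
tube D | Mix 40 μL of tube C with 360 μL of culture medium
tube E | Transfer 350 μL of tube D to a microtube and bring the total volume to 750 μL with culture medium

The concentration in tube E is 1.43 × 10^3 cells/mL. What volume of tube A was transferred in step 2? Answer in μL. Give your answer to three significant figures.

45.0 μL

Step 1: 12-fold → factor 12
Step 2: v brought to 700 μL → factor = 700 μL/v
Step 3: 0.32 mL + 0.8 mL = 1.12 mL total → factor 1.12/0.32 = 3.5
Step 4: 40 μL + 360 μL = 400 μL total → factor 400/40 = 10
Step 5: 350 μL brought to 750 μL → factor 750/350 = 2.1429
Product of known-step factors = 900
Overall factor = 2.00 × 10^7 cells/mL / (1.43 × 10^3 cells/mL) = 13986
Step-2 factor = 13986 / 900 = 15.54
v = 700 μL / 15.54 = 45.0 μL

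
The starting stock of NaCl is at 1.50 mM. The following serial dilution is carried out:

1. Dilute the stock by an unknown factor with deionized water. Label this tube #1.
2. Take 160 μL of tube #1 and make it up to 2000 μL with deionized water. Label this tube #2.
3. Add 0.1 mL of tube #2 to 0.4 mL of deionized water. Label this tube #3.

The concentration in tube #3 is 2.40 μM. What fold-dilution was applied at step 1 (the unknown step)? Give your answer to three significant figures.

10.0-fold

Step 1: unknown factor x
Step 2: 160 μL brought to 2000 μL → factor 2000/160 = 12.5
Step 3: 0.1 mL + 0.4 mL = 0.5 mL total → factor 0.5/0.1 = 5
Product of known-step factors = 62.5
Overall factor = 1.50 mM / (2.40 μM) = 625
x = 625 / 62.5 = 10.0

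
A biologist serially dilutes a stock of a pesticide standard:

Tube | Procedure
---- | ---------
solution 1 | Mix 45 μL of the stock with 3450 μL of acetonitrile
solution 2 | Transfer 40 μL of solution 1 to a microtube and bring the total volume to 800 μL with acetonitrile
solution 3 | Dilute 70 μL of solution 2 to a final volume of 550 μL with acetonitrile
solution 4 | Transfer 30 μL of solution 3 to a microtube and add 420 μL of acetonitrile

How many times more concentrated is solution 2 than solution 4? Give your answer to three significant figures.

118

Step 1: 45 μL + 3450 μL = 3495 μL total → factor 3495/45 = 77.667
Step 2: 40 μL brought to 800 μL → factor 800/40 = 20
Step 3: 70 μL brought to 550 μL → factor 550/70 = 7.8571
Step 4: 30 μL + 420 μL = 450 μL total → factor 450/30 = 15
Dilution factor to solution 2 = 1553.3; to solution 4 = 1.8307 × 10^5
[solution 2]/[solution 4] = (factor to solution 4)/(factor to solution 2) = 1.8307 × 10^5/1553.3 = 118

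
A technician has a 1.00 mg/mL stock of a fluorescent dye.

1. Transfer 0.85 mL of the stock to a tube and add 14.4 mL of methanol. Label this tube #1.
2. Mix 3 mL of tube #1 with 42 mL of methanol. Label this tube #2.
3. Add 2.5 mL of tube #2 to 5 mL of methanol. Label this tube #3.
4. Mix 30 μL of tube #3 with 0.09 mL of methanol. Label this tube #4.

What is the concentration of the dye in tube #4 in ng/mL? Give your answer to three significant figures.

Step 1: 0.85 mL + 14.4 mL = 15.25 mL total → factor 15.25/0.85 = 17.941
Step 2: 3 mL + 42 mL = 45 mL total → factor 45/3 = 15
Step 3: 2.5 mL + 5 mL = 7.5 mL total → factor 7.5/2.5 = 3
Step 4: 30 μL + 0.09 mL = 120 μL total → factor 120/30 = 4
Overall dilution factor = 17.941 × 15 × 3 × 4 = 3229.4
Final = 1.00 mg/mL / 3229.4 = 0.0003097 mg/mL = 310 ng/mL

310 ng/mL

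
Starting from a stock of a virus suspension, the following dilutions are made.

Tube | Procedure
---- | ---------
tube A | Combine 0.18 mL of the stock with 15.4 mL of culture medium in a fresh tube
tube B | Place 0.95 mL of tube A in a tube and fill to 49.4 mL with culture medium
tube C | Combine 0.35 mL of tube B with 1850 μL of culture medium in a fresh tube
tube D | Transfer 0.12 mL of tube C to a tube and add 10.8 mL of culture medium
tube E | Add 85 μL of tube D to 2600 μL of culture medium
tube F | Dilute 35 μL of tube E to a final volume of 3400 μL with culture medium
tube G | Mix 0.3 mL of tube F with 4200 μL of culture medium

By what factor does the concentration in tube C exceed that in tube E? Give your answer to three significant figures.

2.87 × 10^3

Step 1: 0.18 mL + 15.4 mL = 15.58 mL total → factor 15.58/0.18 = 86.556
Step 2: 0.95 mL brought to 49.4 mL → factor 49.4/0.95 = 52
Step 3: 0.35 mL + 1850 μL = 2.2 mL total → factor 2.2/0.35 = 6.2857
Step 4: 0.12 mL + 10.8 mL = 10.92 mL total → factor 10.92/0.12 = 91
Step 5: 85 μL + 2600 μL = 2685 μL total → factor 2685/85 = 31.588
Dilution factor to tube C = 28291; to tube E = 8.1324 × 10^7
[tube C]/[tube E] = (factor to tube E)/(factor to tube C) = 8.1324 × 10^7/28291 = 2.87 × 10^3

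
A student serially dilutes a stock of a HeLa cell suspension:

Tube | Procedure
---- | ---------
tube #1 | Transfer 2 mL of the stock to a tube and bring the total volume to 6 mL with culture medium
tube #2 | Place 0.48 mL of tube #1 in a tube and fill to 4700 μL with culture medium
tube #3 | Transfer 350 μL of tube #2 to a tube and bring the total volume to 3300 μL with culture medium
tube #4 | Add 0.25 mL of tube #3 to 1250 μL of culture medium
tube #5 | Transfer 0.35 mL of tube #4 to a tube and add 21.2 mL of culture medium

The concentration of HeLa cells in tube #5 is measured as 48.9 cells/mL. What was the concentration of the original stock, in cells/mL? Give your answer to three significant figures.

5.00 × 10^6 cells/mL

Step 1: 2 mL brought to 6 mL → factor 6/2 = 3
Step 2: 0.48 mL brought to 4700 μL → factor 4.7/0.48 = 9.7917
Step 3: 350 μL brought to 3300 μL → factor 3300/350 = 9.4286
Step 4: 0.25 mL + 1250 μL = 1.5 mL total → factor 1.5/0.25 = 6
Step 5: 0.35 mL + 21.2 mL = 21.55 mL total → factor 21.55/0.35 = 61.571
Overall dilution factor = 3 × 9.7917 × 9.4286 × 6 × 61.571 = 1.0232 × 10^5
Stock = 48.9 cells/mL × 1.0232 × 10^5 = 5.00 × 10^6 cells/mL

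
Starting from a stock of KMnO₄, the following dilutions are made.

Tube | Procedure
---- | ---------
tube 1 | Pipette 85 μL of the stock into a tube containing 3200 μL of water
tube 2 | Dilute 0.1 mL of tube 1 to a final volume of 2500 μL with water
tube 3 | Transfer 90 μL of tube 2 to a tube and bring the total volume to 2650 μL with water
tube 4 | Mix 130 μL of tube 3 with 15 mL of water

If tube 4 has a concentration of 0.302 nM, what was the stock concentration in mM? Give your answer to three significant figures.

1.00 mM

Step 1: 85 μL + 3200 μL = 3285 μL total → factor 3285/85 = 38.647
Step 2: 0.1 mL brought to 2500 μL → factor 2.5/0.1 = 25
Step 3: 90 μL brought to 2650 μL → factor 2650/90 = 29.444
Step 4: 130 μL + 15 mL = 15130 μL total → factor 15130/130 = 116.38
Overall dilution factor = 38.647 × 25 × 29.444 × 116.38 = 3.311 × 10^6
Stock = 0.302 nM × 3.311 × 10^6 = 9.999 × 10^5 nM = 1.00 mM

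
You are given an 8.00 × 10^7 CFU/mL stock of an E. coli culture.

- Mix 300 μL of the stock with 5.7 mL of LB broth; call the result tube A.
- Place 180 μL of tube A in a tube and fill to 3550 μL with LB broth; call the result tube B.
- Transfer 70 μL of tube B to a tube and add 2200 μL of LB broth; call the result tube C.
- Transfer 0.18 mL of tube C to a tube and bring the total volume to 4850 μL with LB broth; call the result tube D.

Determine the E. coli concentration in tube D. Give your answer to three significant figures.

Step 1: 300 μL + 5.7 mL = 6000 μL total → factor 6000/300 = 20
Step 2: 180 μL brought to 3550 μL → factor 3550/180 = 19.722
Step 3: 70 μL + 2200 μL = 2270 μL total → factor 2270/70 = 32.429
Step 4: 0.18 mL brought to 4850 μL → factor 4.85/0.18 = 26.944
Overall dilution factor = 20 × 19.722 × 32.429 × 26.944 = 3.4465 × 10^5
Final = 8.00 × 10^7 CFU/mL / 3.4465 × 10^5 = 232 CFU/mL

232 CFU/mL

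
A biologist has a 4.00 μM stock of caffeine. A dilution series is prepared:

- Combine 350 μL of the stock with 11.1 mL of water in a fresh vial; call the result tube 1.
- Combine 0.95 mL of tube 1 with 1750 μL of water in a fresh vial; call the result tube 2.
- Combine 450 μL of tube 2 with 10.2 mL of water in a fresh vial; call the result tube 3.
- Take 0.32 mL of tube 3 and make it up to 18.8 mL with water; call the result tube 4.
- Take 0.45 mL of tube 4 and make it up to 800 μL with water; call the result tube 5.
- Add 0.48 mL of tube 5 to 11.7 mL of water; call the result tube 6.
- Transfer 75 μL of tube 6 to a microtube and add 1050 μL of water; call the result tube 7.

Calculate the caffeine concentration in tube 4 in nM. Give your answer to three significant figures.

0.0309 nM

Step 1: 350 μL + 11.1 mL = 11450 μL total → factor 11450/350 = 32.714
Step 2: 0.95 mL + 1750 μL = 2.7 mL total → factor 2.7/0.95 = 2.8421
Step 3: 450 μL + 10.2 mL = 10650 μL total → factor 10650/450 = 23.667
Step 4: 0.32 mL brought to 18.8 mL → factor 18.8/0.32 = 58.75
Dilution factor through tube 4 = 32.714 × 2.8421 × 23.667 × 58.75 = 1.2928 × 10^5
[tube 4] = 4.00 μM / 1.2928 × 10^5 = 3.094 × 10^-5 μM = 0.0309 nM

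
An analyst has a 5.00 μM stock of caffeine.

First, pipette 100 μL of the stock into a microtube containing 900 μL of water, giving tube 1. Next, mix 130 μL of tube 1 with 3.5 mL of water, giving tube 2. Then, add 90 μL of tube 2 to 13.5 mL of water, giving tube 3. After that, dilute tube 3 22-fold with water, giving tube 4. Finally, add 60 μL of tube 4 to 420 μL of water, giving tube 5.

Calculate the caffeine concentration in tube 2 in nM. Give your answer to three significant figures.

17.9 nM

Step 1: 100 μL + 900 μL = 1000 μL total → factor 1000/100 = 10
Step 2: 130 μL + 3.5 mL = 3630 μL total → factor 3630/130 = 27.923
Dilution factor through tube 2 = 10 × 27.923 = 279.23
[tube 2] = 5.00 μM / 279.23 = 0.01791 μM = 17.9 nM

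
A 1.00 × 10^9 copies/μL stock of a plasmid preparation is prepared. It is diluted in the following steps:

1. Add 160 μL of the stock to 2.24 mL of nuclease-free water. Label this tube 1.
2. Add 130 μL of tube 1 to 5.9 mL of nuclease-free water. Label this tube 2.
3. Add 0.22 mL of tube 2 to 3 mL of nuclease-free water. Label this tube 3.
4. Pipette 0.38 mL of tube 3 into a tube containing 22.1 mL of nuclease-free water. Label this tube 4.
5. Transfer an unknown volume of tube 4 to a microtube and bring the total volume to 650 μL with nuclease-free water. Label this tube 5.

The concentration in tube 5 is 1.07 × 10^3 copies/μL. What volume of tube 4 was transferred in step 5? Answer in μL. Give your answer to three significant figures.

419 μL

Step 1: 160 μL + 2.24 mL = 2400 μL total → factor 2400/160 = 15
Step 2: 130 μL + 5.9 mL = 6030 μL total → factor 6030/130 = 46.385
Step 3: 0.22 mL + 3 mL = 3.22 mL total → factor 3.22/0.22 = 14.636
Step 4: 0.38 mL + 22.1 mL = 22.48 mL total → factor 22.48/0.38 = 59.158
Step 5: v brought to 650 μL → factor = 650 μL/v
Product of known-step factors = 6.0244 × 10^5
Overall factor = 1.00 × 10^9 copies/μL / (1.07 × 10^3 copies/μL) = 9.3458 × 10^5
Step-5 factor = 9.3458 × 10^5 / 6.0244 × 10^5 = 1.5513
v = 650 μL / 1.5513 = 419 μL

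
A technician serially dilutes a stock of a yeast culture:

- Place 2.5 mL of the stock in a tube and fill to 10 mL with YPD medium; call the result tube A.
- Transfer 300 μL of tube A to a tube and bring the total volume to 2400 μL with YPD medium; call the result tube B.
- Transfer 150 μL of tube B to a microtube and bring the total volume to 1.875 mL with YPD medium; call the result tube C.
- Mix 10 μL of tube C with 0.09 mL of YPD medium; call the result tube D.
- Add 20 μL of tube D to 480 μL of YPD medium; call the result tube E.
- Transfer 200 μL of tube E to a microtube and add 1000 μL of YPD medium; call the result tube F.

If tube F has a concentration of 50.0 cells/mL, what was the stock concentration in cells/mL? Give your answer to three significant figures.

Step 1: 2.5 mL brought to 10 mL → factor 10/2.5 = 4
Step 2: 300 μL brought to 2400 μL → factor 2400/300 = 8
Step 3: 150 μL brought to 1.875 mL → factor 1875/150 = 12.5
Step 4: 10 μL + 0.09 mL = 100 μL total → factor 100/10 = 10
Step 5: 20 μL + 480 μL = 500 μL total → factor 500/20 = 25
Step 6: 200 μL + 1000 μL = 1200 μL total → factor 1200/200 = 6
Overall dilution factor = 4 × 8 × 12.5 × 10 × 25 × 6 = 6 × 10^5
Stock = 50.0 cells/mL × 6 × 10^5 = 3.00 × 10^7 cells/mL

3.00 × 10^7 cells/mL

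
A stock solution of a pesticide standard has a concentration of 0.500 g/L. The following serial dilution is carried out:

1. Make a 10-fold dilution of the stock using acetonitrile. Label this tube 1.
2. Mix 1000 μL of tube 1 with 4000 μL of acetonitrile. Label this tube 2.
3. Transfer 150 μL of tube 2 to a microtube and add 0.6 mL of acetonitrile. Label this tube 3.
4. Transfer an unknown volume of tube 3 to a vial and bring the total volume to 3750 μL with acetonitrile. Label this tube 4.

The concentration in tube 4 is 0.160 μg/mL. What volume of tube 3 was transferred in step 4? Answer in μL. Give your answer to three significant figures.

300 μL

Step 1: 10-fold → factor 10
Step 2: 1000 μL + 4000 μL = 5000 μL total → factor 5000/1000 = 5
Step 3: 150 μL + 0.6 mL = 750 μL total → factor 750/150 = 5
Step 4: v brought to 3750 μL → factor = 3750 μL/v
Product of known-step factors = 250
Overall factor = 0.500 g/L / (0.160 μg/mL) = 3125
Step-4 factor = 3125 / 250 = 12.5
v = 3750 μL / 12.5 = 300 μL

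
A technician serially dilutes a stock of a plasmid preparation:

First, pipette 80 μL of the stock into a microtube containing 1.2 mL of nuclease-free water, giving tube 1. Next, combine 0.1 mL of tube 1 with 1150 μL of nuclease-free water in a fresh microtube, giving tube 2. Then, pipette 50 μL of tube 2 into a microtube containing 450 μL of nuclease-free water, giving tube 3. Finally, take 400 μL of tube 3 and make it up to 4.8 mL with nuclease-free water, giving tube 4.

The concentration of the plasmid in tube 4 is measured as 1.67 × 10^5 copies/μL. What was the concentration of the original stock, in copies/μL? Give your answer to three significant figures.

4.01 × 10^9 copies/μL

Step 1: 80 μL + 1.2 mL = 1280 μL total → factor 1280/80 = 16
Step 2: 0.1 mL + 1150 μL = 1.25 mL total → factor 1.25/0.1 = 12.5
Step 3: 50 μL + 450 μL = 500 μL total → factor 500/50 = 10
Step 4: 400 μL brought to 4.8 mL → factor 4800/400 = 12
Overall dilution factor = 16 × 12.5 × 10 × 12 = 24000
Stock = 1.67 × 10^5 copies/μL × 24000 = 4.01 × 10^9 copies/μL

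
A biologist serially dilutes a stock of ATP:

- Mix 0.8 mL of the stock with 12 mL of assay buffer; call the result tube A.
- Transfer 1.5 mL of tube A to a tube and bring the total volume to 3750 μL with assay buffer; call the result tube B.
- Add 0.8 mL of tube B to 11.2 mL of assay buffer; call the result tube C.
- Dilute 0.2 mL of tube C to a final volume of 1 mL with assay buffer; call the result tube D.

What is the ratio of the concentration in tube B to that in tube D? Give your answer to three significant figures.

75.0

Step 1: 0.8 mL + 12 mL = 12.8 mL total → factor 12.8/0.8 = 16
Step 2: 1.5 mL brought to 3750 μL → factor 3.75/1.5 = 2.5
Step 3: 0.8 mL + 11.2 mL = 12 mL total → factor 12/0.8 = 15
Step 4: 0.2 mL brought to 1 mL → factor 1/0.2 = 5
Dilution factor to tube B = 40; to tube D = 3000
[tube B]/[tube D] = (factor to tube D)/(factor to tube B) = 3000/40 = 75.0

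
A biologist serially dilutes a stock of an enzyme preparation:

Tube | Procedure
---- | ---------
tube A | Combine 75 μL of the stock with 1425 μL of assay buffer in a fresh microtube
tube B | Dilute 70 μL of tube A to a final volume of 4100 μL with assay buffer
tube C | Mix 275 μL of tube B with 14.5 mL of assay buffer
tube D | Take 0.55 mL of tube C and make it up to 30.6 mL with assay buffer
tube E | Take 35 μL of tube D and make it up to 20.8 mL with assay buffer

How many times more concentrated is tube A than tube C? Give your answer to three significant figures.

3.15 × 10^3

Step 1: 75 μL + 1425 μL = 1500 μL total → factor 1500/75 = 20
Step 2: 70 μL brought to 4100 μL → factor 4100/70 = 58.571
Step 3: 275 μL + 14.5 mL = 14775 μL total → factor 14775/275 = 53.727
Dilution factor to tube A = 20; to tube C = 62938
[tube A]/[tube C] = (factor to tube C)/(factor to tube A) = 62938/20 = 3.15 × 10^3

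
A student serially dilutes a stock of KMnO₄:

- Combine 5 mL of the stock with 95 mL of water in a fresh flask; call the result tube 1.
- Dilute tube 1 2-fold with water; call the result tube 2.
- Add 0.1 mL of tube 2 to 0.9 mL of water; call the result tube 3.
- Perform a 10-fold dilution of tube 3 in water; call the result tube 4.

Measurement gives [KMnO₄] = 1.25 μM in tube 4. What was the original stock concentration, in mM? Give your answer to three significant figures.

Step 1: 5 mL + 95 mL = 100 mL total → factor 100/5 = 20
Step 2: 2-fold → factor 2
Step 3: 0.1 mL + 0.9 mL = 1 mL total → factor 1/0.1 = 10
Step 4: 10-fold → factor 10
Overall dilution factor = 20 × 2 × 10 × 10 = 4000
Stock = 1.25 μM × 4000 = 5000 μM = 5.00 mM

5.00 mM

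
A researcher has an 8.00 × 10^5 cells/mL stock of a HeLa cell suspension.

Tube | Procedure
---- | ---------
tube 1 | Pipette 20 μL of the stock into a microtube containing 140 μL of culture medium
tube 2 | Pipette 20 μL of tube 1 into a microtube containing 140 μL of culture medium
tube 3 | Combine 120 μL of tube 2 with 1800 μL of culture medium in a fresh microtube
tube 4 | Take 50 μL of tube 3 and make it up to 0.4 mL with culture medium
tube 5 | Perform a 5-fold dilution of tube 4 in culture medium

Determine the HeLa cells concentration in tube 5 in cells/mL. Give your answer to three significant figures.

Step 1: 20 μL + 140 μL = 160 μL total → factor 160/20 = 8
Step 2: 20 μL + 140 μL = 160 μL total → factor 160/20 = 8
Step 3: 120 μL + 1800 μL = 1920 μL total → factor 1920/120 = 16
Step 4: 50 μL brought to 0.4 mL → factor 400/50 = 8
Step 5: 5-fold → factor 5
Overall dilution factor = 8 × 8 × 16 × 8 × 5 = 40960
Final = 8.00 × 10^5 cells/mL / 40960 = 19.5 cells/mL

19.5 cells/mL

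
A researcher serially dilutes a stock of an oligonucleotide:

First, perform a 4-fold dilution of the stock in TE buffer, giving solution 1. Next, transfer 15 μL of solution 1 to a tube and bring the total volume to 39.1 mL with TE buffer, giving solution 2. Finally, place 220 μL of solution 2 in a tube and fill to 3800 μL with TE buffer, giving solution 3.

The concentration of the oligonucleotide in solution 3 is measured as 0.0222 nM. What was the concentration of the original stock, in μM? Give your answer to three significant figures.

Step 1: 4-fold → factor 4
Step 2: 15 μL brought to 39.1 mL → factor 39100/15 = 2606.7
Step 3: 220 μL brought to 3800 μL → factor 3800/220 = 17.273
Overall dilution factor = 4 × 2606.7 × 17.273 = 1.801 × 10^5
Stock = 0.0222 nM × 1.801 × 10^5 = 3998 nM = 4.00 μM

4.00 μM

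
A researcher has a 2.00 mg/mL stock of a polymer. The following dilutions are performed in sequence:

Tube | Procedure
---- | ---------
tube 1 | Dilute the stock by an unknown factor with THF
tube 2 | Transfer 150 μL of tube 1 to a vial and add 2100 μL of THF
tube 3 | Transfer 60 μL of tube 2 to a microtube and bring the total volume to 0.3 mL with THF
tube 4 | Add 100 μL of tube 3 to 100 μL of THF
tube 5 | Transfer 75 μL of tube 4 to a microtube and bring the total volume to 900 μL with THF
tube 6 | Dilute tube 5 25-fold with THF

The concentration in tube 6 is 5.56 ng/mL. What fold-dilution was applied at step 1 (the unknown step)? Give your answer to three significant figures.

7.99-fold

Step 1: unknown factor x
Step 2: 150 μL + 2100 μL = 2250 μL total → factor 2250/150 = 15
Step 3: 60 μL brought to 0.3 mL → factor 300/60 = 5
Step 4: 100 μL + 100 μL = 200 μL total → factor 200/100 = 2
Step 5: 75 μL brought to 900 μL → factor 900/75 = 12
Step 6: 25-fold → factor 25
Product of known-step factors = 45000
Overall factor = 2.00 mg/mL / (5.56 ng/mL) = 3.5971 × 10^5
x = 3.5971 × 10^5 / 45000 = 7.99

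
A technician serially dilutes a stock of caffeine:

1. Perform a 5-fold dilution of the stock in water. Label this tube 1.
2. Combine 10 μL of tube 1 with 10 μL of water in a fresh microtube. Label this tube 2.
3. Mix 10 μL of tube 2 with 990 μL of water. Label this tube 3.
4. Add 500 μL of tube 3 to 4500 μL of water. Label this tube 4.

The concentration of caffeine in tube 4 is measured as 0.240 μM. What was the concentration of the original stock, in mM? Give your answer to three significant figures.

Step 1: 5-fold → factor 5
Step 2: 10 μL + 10 μL = 20 μL total → factor 20/10 = 2
Step 3: 10 μL + 990 μL = 1000 μL total → factor 1000/10 = 100
Step 4: 500 μL + 4500 μL = 5000 μL total → factor 5000/500 = 10
Overall dilution factor = 5 × 2 × 100 × 10 = 10000
Stock = 0.240 μM × 10000 = 2400 μM = 2.40 mM

2.40 mM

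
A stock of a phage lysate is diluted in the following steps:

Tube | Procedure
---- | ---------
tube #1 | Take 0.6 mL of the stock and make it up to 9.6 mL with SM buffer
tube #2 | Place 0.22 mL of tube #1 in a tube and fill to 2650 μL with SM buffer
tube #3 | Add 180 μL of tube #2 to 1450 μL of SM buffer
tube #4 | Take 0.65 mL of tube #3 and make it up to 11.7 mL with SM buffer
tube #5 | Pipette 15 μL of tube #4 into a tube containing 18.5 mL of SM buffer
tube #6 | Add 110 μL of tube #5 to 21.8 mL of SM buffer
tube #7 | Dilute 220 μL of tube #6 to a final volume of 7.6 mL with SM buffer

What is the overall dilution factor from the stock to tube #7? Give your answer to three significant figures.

Step 1: 0.6 mL brought to 9.6 mL → factor 9.6/0.6 = 16
Step 2: 0.22 mL brought to 2650 μL → factor 2.65/0.22 = 12.045
Step 3: 180 μL + 1450 μL = 1630 μL total → factor 1630/180 = 9.0556
Step 4: 0.65 mL brought to 11.7 mL → factor 11.7/0.65 = 18
Step 5: 15 μL + 18.5 mL = 18515 μL total → factor 18515/15 = 1234.3
Step 6: 110 μL + 21.8 mL = 21910 μL total → factor 21910/110 = 199.18
Step 7: 220 μL brought to 7.6 mL → factor 7600/220 = 34.545
Overall dilution factor = 16 × 12.045 × 9.0556 × 18 × 1234.3 × 199.18 × 34.545 = 2.6681 × 10^11

2.67 × 10^11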